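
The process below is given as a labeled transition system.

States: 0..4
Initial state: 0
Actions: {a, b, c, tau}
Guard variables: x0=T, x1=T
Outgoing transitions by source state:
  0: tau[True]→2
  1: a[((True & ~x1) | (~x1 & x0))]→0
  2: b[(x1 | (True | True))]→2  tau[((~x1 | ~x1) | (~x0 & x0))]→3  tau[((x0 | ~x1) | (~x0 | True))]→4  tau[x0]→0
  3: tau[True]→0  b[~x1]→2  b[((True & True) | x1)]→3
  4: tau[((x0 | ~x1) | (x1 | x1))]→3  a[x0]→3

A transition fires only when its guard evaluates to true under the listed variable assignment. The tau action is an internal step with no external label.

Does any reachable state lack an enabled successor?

Reach set: {0,2,3,4}
  0: tau→2  [1 exit(s)]
  2: b→2  tau→0  tau→4  [3 exit(s)]
  3: b→3  tau→0  [2 exit(s)]
  4: a→3  tau→3  [2 exit(s)]

Answer: DEADLOCK-FREE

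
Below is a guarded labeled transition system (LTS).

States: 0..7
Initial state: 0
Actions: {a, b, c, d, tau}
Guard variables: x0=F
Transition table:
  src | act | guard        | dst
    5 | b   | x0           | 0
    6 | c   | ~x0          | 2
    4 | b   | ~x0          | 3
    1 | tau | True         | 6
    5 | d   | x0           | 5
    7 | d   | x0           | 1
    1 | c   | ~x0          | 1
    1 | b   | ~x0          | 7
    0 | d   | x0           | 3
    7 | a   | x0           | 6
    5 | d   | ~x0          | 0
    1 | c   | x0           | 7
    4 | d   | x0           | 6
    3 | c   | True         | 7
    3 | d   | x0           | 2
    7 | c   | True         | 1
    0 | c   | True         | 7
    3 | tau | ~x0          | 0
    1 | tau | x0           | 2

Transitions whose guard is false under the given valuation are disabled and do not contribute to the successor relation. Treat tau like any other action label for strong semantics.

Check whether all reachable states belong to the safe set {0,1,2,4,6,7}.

Safe = {0,1,2,4,6,7}
R = {0,1,2,6,7}
  0: ok
  1: ok
  2: ok
  6: ok
  7: ok

Answer: INVARIANT HOLDS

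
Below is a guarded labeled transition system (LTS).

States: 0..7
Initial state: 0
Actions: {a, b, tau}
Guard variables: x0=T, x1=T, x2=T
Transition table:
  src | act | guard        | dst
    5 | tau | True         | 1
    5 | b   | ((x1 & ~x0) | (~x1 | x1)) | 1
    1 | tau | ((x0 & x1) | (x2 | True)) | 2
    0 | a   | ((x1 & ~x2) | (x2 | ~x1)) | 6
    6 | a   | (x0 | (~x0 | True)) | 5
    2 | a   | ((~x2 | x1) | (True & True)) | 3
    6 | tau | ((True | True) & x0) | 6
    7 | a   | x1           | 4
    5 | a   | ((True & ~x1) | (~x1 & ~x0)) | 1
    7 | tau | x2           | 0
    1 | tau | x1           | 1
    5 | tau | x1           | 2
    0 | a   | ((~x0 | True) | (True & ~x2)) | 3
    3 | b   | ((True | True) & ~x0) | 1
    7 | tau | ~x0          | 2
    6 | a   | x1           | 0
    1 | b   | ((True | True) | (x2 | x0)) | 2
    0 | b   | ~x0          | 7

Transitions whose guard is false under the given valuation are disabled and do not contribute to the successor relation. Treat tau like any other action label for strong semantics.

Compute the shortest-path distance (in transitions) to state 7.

Breadth-first toward 7:
  L0 = {0}
  L1 = {3,6}
  L2 = {5}
  L3 = {1,2}
7 never appears.

Answer: UNREACHABLE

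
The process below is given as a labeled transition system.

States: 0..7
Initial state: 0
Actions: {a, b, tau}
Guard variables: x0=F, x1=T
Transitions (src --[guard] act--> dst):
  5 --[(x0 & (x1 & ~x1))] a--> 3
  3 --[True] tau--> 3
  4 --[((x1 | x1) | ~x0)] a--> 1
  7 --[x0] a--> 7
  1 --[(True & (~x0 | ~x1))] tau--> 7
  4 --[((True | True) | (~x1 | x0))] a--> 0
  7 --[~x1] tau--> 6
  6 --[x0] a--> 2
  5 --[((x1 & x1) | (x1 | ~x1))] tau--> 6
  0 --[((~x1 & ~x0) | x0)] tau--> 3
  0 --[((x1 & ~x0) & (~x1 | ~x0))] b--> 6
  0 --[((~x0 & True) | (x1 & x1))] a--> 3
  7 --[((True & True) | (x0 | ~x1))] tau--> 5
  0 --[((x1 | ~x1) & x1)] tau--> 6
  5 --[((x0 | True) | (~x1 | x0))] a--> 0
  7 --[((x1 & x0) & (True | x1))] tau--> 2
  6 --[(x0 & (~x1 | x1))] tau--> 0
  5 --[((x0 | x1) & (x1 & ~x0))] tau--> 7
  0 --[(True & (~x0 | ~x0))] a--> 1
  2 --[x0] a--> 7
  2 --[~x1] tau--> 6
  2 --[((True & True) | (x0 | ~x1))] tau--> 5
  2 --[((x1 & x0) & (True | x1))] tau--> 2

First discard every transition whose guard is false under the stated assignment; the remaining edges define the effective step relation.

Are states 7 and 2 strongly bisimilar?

Compute ~ classes (split until stable):
  round 0: {{0,1,2,3,4,5,6,7}}
  round 1: {{0},{1,2,3,7},{4},{5},{6}}
  round 2: {{0},{1,3},{2,7},{4},{5},{6}}
  round 3: {{0},{1},{2,7},{3},{4},{5},{6}}
Fixed point at round 4; 7 class(es).
7∈{2,7}, 2∈{2,7}

Answer: BISIMILAR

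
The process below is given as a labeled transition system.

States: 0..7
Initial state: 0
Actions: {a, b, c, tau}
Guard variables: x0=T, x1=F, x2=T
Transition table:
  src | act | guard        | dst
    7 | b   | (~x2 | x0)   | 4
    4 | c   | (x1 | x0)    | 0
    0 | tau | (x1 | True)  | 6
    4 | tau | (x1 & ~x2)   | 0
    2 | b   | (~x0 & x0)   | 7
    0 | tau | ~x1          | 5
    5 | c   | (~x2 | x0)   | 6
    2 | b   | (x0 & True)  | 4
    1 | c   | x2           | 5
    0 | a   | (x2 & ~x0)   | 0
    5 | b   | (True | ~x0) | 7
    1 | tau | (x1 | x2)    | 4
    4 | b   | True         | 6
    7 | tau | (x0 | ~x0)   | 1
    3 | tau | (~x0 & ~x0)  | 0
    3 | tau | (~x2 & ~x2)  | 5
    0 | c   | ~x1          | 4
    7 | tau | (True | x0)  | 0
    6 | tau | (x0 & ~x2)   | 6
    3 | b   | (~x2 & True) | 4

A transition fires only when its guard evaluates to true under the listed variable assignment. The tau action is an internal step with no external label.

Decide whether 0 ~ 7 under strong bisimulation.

Bisimulation quotient by refinement:
  P[0] = {{0,1,2,3,4,5,6,7}}
  P[1] = {{0,1},{2},{3,6},{4,5},{7}}
  P[2] = {{0},{1},{2},{3,6},{4},{5},{7}}
Fixed point at round 3; 7 class(es).
[0]={0}  [7]={7}

Answer: NOT BISIMILAR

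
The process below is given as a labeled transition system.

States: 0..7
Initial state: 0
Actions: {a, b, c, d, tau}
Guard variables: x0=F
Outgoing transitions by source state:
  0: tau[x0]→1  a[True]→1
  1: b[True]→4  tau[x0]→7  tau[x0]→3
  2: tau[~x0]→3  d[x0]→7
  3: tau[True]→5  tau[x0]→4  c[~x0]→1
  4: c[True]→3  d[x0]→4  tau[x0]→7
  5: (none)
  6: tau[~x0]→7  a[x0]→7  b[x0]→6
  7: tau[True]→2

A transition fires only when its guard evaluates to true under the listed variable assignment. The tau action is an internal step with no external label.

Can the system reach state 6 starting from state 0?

Guard filter leaves 8 enabled edge(s).
depth 0: {0}
depth 1: {1}  total {0,1}
depth 2: {4}  total {0,1,4}
depth 3: {3}  total {0,1,3,4}
depth 4: {5}  total {0,1,3,4,5}
R = {0,1,3,4,5}

Answer: UNREACHABLE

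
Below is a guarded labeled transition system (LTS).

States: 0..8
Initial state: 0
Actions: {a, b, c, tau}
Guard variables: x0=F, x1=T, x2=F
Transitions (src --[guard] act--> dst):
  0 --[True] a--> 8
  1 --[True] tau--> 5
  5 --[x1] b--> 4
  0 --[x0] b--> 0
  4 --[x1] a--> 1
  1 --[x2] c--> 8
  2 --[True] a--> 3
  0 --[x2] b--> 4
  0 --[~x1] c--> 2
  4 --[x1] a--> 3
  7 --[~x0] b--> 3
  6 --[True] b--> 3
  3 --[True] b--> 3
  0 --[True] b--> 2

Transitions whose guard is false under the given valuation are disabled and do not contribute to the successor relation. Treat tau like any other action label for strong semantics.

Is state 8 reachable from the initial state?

Answer: REACHABLE

Analysis:
After dropping false guards: 10 live edges.
depth 0: {0}
depth 1: {2,8}  cumulative {0,2,8}
depth 2: {3}  cumulative {0,2,3,8}
Reachable = {0,2,3,8}
Path to 8: a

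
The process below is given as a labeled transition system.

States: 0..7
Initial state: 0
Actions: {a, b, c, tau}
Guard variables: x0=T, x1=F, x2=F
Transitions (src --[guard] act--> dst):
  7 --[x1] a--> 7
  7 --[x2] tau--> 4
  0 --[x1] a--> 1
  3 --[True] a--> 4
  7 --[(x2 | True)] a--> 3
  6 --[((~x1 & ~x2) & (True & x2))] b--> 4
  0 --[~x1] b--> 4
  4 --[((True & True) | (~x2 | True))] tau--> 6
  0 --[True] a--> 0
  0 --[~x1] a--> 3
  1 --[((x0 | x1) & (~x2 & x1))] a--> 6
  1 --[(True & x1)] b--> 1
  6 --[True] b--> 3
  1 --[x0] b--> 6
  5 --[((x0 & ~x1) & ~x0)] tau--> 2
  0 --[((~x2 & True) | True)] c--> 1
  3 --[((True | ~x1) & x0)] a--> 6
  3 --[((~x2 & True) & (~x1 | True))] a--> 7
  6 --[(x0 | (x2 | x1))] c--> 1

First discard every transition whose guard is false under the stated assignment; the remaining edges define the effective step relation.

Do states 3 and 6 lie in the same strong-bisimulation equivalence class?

Bisimulation quotient by refinement:
  P[0] = {{0,1,2,3,4,5,6,7}}
  P[1] = {{0},{1},{2,5},{3,7},{4},{6}}
  P[2] = {{0},{1},{2,5},{3},{4},{6},{7}}
stable after 3 split(s): 7 block(s)
class of 3: {3}; class of 6: {6}

Answer: NOT BISIMILAR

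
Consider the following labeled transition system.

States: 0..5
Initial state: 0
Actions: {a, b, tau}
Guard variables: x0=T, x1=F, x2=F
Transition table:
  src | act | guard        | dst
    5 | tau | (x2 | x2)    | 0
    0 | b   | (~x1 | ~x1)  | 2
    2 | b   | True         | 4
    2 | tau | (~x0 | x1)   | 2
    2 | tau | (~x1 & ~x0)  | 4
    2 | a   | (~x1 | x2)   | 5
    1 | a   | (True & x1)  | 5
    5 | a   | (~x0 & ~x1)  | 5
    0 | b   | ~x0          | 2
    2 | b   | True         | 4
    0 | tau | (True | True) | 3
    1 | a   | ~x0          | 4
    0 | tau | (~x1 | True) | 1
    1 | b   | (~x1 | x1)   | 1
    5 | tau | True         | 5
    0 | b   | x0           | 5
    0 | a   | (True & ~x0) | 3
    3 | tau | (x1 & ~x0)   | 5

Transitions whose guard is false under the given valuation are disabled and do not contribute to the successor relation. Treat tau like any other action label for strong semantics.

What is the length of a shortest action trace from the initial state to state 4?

Layered search for 4:
  Layer 0: {0}
  Layer 1: {1,2,3,5}
  Layer 2: {4}
depth(4)=2, e.g. b·b

Answer: 2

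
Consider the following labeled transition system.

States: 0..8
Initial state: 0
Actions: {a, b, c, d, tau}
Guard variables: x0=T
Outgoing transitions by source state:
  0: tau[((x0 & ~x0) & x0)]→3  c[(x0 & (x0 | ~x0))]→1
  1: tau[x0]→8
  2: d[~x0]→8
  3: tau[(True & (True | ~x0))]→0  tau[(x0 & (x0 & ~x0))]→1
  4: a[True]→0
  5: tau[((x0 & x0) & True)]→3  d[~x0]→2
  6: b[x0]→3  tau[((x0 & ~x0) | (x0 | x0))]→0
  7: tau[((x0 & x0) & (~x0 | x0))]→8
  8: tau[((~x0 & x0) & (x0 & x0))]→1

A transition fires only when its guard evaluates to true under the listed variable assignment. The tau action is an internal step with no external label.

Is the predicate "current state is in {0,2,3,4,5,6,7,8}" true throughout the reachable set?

Inv-set: {0,2,3,4,5,6,7,8}
Reach set: {0,1,8}
  0: ok
  1: outside
  8: ok
reach 1 via c — violates

Answer: INVARIANT VIOLATED at state 1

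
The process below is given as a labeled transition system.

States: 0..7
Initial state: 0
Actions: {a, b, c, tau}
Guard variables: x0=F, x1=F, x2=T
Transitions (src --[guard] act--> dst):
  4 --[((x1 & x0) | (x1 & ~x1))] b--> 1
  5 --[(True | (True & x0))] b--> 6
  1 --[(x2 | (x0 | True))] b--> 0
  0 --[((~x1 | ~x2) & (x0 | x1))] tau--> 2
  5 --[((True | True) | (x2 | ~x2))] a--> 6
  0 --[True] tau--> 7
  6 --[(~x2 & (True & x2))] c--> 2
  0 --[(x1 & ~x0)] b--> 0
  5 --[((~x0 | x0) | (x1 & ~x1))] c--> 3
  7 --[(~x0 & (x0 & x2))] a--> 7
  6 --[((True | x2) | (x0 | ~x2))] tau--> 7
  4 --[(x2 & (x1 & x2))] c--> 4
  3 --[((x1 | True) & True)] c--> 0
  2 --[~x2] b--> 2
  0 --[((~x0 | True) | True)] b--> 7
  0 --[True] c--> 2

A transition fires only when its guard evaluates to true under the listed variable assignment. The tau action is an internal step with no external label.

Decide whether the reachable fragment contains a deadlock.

R = {0,2,7}
  0: b→7  c→2  tau→7  [3 out]
  2: ∅  [deadlock]
  7: ∅  [deadlock]
witness 2: c

Answer: DEADLOCK at state 2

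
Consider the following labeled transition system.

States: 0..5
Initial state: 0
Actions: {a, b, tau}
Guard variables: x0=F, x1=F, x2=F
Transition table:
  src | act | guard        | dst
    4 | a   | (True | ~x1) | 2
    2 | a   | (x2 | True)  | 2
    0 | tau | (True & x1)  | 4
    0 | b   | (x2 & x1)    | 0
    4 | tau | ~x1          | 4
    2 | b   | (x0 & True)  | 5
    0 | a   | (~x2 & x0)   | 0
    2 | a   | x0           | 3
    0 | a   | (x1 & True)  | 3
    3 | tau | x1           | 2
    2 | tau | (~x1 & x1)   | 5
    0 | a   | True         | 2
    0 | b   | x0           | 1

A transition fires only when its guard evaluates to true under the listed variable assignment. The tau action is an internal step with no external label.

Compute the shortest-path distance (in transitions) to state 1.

Layered search for 1:
  Layer 0: {0}
  Layer 1: {2}
1 never appears.

Answer: UNREACHABLE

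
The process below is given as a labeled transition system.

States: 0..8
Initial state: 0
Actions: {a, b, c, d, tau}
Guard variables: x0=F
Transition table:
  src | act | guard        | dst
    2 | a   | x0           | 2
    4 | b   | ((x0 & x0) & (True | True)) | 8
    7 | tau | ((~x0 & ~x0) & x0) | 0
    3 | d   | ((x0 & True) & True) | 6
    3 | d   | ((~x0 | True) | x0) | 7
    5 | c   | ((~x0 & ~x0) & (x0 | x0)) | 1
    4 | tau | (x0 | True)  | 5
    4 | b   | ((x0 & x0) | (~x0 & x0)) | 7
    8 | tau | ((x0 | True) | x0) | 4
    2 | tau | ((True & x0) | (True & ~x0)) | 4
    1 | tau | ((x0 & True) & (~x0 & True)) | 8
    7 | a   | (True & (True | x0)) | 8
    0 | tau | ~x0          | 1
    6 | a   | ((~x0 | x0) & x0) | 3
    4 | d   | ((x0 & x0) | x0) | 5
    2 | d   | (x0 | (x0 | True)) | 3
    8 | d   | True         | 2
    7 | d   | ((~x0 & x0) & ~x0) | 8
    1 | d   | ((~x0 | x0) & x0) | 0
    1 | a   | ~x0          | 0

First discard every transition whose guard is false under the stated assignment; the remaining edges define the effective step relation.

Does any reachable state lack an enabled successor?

R = {0,1}
  0: tau→1  [1 exit(s)]
  1: a→0  [1 exit(s)]

Answer: DEADLOCK-FREE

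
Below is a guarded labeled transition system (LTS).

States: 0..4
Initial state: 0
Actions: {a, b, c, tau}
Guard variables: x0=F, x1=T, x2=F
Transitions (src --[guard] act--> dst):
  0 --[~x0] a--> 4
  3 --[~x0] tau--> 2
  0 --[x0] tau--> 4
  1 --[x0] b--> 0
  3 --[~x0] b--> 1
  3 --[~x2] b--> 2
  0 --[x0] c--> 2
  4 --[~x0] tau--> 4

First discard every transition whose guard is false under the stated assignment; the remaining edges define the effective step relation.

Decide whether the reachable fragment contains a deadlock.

Answer: DEADLOCK-FREE

Working:
R = {0,4}
  0: a→4  [1 exit(s)]
  4: tau→4  [1 exit(s)]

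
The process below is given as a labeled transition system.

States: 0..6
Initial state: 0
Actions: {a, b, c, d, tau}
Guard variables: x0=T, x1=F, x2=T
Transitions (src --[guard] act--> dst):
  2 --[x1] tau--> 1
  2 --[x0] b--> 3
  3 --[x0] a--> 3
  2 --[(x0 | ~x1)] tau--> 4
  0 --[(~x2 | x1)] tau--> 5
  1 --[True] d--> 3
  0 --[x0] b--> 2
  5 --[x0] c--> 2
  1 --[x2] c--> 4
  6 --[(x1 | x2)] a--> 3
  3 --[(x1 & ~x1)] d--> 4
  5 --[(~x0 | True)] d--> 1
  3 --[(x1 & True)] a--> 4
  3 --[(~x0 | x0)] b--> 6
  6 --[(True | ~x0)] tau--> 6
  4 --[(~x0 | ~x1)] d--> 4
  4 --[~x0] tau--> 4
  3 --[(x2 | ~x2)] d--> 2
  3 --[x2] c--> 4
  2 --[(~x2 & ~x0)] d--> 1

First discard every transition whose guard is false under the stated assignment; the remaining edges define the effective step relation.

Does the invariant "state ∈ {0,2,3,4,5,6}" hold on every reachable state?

Allowed set {0,2,3,4,5,6}
R = {0,2,3,4,6}
  0: ✓
  2: ✓
  3: ✓
  4: ✓
  6: ✓

Answer: INVARIANT HOLDS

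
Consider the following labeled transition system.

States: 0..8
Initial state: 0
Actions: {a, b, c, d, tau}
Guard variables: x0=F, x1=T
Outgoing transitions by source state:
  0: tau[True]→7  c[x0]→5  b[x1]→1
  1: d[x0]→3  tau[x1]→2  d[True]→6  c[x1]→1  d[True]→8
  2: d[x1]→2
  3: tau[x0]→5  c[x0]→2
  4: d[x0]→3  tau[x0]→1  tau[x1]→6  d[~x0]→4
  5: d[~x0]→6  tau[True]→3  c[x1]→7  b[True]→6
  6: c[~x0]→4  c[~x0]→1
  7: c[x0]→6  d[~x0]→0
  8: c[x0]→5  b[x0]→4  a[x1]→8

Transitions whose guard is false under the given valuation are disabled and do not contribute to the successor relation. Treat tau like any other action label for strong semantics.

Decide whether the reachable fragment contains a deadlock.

Answer: DEADLOCK-FREE

Trace:
Reach set: {0,1,2,4,6,7,8}
  0: b→1  tau→7  [2 out]
  1: c→1  d→6  d→8  tau→2  [4 out]
  2: d→2  [1 out]
  4: d→4  tau→6  [2 out]
  6: c→1  c→4  [2 out]
  7: d→0  [1 out]
  8: a→8  [1 out]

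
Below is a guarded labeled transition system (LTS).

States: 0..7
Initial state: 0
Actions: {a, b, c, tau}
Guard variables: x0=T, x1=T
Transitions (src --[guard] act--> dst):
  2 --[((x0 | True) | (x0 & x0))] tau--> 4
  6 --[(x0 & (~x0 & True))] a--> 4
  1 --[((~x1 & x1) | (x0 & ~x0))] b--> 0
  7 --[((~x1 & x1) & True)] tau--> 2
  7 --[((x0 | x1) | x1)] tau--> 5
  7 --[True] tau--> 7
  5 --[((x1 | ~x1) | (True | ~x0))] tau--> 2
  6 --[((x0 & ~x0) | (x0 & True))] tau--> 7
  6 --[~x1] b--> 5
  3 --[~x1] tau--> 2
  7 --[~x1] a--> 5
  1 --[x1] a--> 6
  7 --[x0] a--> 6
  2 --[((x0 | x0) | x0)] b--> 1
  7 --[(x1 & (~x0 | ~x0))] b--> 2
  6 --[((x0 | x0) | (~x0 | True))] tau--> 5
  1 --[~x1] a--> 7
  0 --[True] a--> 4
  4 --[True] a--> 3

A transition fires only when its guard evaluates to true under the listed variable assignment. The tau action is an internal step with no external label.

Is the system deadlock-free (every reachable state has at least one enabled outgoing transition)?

Reachable = {0,3,4}
  0: a→4  [1 exit(s)]
  3: ∅  [no exit]
  4: a→3  [1 exit(s)]
trace reaching 3: a·a

Answer: DEADLOCK at state 3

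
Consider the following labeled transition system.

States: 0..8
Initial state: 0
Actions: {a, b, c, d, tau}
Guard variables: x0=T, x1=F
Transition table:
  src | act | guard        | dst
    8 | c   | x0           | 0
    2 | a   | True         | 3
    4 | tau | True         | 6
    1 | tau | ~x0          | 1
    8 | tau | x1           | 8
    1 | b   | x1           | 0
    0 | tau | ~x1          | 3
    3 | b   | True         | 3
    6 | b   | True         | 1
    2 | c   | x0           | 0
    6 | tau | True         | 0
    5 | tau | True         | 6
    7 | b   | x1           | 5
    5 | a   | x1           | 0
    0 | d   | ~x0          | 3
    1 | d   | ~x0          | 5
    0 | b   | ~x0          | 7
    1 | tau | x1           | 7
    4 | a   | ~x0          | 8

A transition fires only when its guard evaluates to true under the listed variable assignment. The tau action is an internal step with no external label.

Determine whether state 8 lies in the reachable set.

Answer: UNREACHABLE

Analysis:
9 transition(s) survive guard evaluation.
Layer 0: {0}
Layer 1: {3}  cumulative {0,3}
R = {0,3}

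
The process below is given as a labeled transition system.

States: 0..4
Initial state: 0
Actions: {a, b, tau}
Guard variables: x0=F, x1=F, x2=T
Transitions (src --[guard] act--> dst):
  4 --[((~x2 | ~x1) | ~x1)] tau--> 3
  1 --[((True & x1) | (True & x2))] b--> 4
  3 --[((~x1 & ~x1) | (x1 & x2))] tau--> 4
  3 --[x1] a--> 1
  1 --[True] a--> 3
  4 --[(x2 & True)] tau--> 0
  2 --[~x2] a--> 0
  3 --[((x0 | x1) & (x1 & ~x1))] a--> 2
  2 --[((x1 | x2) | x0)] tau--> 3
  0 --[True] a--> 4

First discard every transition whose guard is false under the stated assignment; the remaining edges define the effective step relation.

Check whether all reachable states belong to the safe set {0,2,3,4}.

Answer: INVARIANT HOLDS

Analysis:
Inv-set: {0,2,3,4}
Reachable = {0,3,4}
  0: ✓
  3: ✓
  4: ✓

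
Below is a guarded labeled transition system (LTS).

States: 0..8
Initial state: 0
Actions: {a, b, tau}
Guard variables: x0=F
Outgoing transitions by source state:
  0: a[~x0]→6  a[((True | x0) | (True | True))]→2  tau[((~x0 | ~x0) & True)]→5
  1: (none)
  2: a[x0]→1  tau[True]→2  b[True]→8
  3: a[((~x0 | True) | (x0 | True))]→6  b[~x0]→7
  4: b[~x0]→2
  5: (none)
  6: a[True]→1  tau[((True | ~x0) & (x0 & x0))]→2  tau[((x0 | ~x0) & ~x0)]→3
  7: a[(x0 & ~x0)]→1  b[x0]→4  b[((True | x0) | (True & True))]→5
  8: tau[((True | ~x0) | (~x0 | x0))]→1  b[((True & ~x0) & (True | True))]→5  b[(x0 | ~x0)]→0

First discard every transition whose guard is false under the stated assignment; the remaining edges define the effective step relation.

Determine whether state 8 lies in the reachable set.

Answer: REACHABLE

Trace:
14 transition(s) survive guard evaluation.
depth 0: {0}
depth 1: {2,5,6}  cumulative {0,2,5,6}
depth 2: {1,3,8}  cumulative {0,1,2,3,5,6,8}
depth 3: {7}  cumulative {0,1,2,3,5,6,7,8}
Reach set: {0,1,2,3,5,6,7,8}
witness 8: a·b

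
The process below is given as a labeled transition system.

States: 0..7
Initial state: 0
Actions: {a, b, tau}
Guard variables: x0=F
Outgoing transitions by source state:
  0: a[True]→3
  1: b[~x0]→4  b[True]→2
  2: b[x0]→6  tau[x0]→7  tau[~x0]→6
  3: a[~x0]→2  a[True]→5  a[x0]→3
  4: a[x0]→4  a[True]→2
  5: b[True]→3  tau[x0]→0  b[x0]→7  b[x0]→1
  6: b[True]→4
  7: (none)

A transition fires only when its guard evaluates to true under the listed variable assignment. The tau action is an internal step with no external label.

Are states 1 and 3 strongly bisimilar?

Answer: NOT BISIMILAR

Analysis:
Refine partition for ~:
  P[0] = {{0,1,2,3,4,5,6,7}}
  P[1] = {{0,3,4},{1,5,6},{2},{7}}
  P[2] = {{0},{1},{2},{3},{4},{5,6},{7}}
  P[3] = {{0},{1},{2},{3},{4},{5},{6},{7}}
stable after 4 split(s): 8 block(s)
class of 1: {1}; class of 3: {3}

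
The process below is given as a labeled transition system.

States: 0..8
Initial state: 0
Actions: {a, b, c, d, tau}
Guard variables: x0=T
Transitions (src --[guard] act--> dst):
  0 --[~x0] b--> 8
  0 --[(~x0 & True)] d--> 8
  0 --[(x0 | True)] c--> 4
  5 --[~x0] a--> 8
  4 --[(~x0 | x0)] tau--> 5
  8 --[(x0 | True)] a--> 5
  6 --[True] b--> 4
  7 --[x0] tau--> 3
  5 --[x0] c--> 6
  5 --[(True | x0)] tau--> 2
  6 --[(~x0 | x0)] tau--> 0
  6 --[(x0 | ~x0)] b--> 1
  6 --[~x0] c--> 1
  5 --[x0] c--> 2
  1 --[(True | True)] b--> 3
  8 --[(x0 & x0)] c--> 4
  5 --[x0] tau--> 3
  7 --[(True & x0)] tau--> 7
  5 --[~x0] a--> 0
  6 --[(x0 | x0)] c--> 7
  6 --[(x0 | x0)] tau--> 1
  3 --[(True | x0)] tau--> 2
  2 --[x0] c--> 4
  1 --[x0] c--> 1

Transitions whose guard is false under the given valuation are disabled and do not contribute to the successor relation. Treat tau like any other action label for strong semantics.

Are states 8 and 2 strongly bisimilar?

Answer: NOT BISIMILAR

Trace:
Refine partition for ~:
  P[0] = {{0,1,2,3,4,5,6,7,8}}
  P[1] = {{0,2},{1},{3,4,7},{5},{6},{8}}
  P[2] = {{0,2},{1},{3},{4},{5},{6},{7},{8}}
8 equivalence class(es) (converged in 3)
[8]={8}  [2]={0,2}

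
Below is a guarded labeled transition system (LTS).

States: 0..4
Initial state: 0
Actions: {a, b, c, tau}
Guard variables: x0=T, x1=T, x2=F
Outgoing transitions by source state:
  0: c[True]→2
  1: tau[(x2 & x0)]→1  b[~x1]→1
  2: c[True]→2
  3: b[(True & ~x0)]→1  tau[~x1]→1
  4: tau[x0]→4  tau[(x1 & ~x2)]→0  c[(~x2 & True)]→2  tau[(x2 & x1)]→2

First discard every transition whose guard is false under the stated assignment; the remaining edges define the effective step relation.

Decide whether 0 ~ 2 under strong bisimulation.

Answer: BISIMILAR

Trace:
Refine partition for ~:
  round 0: {{0,1,2,3,4}}
  round 1: {{0,2},{1,3},{4}}
3 equivalence class(es) (converged in 2)
class of 0: {0,2}; class of 2: {0,2}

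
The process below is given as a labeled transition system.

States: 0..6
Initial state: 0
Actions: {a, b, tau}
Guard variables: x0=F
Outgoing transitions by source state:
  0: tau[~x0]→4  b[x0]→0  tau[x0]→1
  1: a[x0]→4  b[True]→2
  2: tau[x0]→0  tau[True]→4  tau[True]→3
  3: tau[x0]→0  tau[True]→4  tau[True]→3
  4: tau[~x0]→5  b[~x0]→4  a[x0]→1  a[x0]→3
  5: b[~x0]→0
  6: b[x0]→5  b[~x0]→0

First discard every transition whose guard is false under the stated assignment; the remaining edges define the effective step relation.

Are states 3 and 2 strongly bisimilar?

Answer: BISIMILAR

Analysis:
Bisimulation quotient by refinement:
  P[0] = {{0,1,2,3,4,5,6}}
  P[1] = {{0,2,3},{1,5,6},{4}}
  P[2] = {{0},{1,5,6},{2,3},{4}}
  P[3] = {{0},{1},{2,3},{4},{5,6}}
5 equivalence class(es) (converged in 4)
3∈{2,3}, 2∈{2,3}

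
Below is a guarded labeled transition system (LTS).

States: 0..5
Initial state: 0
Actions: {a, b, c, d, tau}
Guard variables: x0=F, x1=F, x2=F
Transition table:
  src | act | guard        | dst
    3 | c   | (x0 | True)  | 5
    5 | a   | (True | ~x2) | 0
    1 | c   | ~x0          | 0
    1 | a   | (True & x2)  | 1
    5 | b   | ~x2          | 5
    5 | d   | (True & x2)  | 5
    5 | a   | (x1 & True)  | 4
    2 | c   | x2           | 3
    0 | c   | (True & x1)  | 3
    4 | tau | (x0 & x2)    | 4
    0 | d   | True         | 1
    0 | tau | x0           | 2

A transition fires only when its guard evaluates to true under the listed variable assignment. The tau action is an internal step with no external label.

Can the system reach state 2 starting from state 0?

Answer: UNREACHABLE

Working:
Guard filter leaves 5 enabled edge(s).
Layer 0: {0}
Layer 1: {1}  cumulative {0,1}
R = {0,1}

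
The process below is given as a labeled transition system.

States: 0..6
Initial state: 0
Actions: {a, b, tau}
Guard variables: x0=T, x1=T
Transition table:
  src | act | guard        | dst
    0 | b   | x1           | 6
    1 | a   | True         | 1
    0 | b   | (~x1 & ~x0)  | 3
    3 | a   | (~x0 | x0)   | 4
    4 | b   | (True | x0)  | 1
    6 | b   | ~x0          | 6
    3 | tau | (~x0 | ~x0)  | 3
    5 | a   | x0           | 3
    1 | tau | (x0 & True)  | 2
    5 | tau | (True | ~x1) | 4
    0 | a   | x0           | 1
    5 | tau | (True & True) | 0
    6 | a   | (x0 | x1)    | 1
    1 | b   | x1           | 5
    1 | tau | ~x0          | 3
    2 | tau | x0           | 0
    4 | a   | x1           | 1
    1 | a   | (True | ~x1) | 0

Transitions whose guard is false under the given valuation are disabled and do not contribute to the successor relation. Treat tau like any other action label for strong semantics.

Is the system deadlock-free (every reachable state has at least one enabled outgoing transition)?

Answer: DEADLOCK-FREE

Working:
Reach set: {0,1,2,3,4,5,6}
  0: a→1  b→6  [2 exit(s)]
  1: a→0  a→1  b→5  tau→2  [4 exit(s)]
  2: tau→0  [1 exit(s)]
  3: a→4  [1 exit(s)]
  4: a→1  b→1  [2 exit(s)]
  5: a→3  tau→0  tau→4  [3 exit(s)]
  6: a→1  [1 exit(s)]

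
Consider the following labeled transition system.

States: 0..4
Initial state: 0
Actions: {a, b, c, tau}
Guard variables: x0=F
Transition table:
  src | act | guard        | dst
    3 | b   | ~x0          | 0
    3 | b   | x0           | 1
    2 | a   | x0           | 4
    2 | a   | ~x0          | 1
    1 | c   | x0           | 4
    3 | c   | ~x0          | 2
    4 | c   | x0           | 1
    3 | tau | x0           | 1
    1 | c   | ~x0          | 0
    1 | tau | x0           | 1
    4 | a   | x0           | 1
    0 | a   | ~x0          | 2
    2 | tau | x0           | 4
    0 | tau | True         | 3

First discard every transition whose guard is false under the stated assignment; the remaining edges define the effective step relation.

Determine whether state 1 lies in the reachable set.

Answer: REACHABLE

Analysis:
6 transition(s) survive guard evaluation.
Layer 0: {0}
Layer 1: {2,3}  now seen {0,2,3}
Layer 2: {1}  now seen {0,1,2,3}
Reachable = {0,1,2,3}
witness 1: a·a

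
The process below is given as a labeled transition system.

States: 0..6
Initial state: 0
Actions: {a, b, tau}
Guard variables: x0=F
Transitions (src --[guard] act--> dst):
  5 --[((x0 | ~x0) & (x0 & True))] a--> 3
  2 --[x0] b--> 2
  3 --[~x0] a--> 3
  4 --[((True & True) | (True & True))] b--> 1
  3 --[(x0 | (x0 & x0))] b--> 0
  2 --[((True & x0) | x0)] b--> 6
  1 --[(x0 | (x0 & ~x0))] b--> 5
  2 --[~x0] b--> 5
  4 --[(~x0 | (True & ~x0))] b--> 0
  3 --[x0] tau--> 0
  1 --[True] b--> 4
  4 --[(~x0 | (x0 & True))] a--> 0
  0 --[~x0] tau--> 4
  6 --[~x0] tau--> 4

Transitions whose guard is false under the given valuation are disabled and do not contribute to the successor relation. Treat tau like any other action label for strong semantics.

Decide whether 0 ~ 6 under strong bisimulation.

Compute ~ classes (split until stable):
  π0 = {{0,1,2,3,4,5,6}}
  π1 = {{0,6},{1,2},{3},{4},{5}}
  π2 = {{0,6},{1},{2},{3},{4},{5}}
stable after 3 split(s): 6 block(s)
[0]={0,6}  [6]={0,6}

Answer: BISIMILAR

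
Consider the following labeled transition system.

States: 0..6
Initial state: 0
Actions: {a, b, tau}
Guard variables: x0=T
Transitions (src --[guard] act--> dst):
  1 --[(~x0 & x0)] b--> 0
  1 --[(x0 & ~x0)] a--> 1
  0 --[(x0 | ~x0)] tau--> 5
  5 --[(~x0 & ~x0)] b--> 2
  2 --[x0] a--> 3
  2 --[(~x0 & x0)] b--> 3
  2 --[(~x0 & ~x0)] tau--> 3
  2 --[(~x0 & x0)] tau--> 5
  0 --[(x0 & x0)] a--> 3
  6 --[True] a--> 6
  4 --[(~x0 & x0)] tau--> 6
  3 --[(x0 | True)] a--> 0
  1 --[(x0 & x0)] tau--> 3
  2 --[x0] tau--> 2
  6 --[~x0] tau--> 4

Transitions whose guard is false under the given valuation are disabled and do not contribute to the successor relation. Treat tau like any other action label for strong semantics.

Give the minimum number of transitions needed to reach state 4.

Answer: UNREACHABLE

Working:
Layered search for 4:
  Layer 0: {0}
  Layer 1: {3,5}
4 never appears.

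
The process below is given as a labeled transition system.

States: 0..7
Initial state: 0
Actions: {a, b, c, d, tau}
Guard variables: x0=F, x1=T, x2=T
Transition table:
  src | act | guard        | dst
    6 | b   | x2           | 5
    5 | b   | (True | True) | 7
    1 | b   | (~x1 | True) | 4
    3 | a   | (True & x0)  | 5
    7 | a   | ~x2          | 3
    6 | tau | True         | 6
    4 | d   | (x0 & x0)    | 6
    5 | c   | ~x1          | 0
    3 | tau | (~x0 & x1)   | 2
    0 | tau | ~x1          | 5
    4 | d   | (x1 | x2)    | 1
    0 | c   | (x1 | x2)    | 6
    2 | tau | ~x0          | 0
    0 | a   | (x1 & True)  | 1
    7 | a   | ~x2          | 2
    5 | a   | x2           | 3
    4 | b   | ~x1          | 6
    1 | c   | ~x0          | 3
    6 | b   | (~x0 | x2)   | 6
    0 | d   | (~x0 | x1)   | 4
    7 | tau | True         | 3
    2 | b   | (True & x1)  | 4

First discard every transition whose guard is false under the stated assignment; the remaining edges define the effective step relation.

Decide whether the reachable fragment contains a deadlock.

Answer: DEADLOCK-FREE

Analysis:
R = {0,1,2,3,4,5,6,7}
  0: a→1  c→6  d→4  [3 out]
  1: b→4  c→3  [2 out]
  2: b→4  tau→0  [2 out]
  3: tau→2  [1 out]
  4: d→1  [1 out]
  5: a→3  b→7  [2 out]
  6: b→5  b→6  tau→6  [3 out]
  7: tau→3  [1 out]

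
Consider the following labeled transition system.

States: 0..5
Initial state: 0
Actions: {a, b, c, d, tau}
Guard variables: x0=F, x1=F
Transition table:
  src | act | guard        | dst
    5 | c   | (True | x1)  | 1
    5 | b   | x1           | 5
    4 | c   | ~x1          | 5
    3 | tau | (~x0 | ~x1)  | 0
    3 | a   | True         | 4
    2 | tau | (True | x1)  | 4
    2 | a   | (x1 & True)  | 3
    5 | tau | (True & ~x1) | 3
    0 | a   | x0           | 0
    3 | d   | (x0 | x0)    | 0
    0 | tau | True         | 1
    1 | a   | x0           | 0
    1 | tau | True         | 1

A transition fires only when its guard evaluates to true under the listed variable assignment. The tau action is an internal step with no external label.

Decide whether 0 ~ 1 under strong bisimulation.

Answer: BISIMILAR

Analysis:
Refine partition for ~:
  P[0] = {{0,1,2,3,4,5}}
  P[1] = {{0,1,2},{3},{4},{5}}
  P[2] = {{0,1},{2},{3},{4},{5}}
stable after 3 split(s): 5 block(s)
class of 0: {0,1}; class of 1: {0,1}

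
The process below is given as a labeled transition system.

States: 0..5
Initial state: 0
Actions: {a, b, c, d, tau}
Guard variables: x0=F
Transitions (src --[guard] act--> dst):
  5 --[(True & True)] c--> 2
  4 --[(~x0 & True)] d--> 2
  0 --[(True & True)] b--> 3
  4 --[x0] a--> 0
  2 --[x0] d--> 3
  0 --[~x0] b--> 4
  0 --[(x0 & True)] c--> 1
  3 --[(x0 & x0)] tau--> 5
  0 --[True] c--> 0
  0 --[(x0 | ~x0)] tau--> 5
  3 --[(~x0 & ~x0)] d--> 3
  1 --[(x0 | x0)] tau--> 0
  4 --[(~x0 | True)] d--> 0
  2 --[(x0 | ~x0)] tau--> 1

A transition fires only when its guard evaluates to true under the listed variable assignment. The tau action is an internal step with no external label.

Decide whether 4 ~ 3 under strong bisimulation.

Compute ~ classes (split until stable):
  π0 = {{0,1,2,3,4,5}}
  π1 = {{0},{1},{2},{3,4},{5}}
  π2 = {{0},{1},{2},{3},{4},{5}}
6 equivalence class(es) (converged in 3)
4∈{4}, 3∈{3}

Answer: NOT BISIMILAR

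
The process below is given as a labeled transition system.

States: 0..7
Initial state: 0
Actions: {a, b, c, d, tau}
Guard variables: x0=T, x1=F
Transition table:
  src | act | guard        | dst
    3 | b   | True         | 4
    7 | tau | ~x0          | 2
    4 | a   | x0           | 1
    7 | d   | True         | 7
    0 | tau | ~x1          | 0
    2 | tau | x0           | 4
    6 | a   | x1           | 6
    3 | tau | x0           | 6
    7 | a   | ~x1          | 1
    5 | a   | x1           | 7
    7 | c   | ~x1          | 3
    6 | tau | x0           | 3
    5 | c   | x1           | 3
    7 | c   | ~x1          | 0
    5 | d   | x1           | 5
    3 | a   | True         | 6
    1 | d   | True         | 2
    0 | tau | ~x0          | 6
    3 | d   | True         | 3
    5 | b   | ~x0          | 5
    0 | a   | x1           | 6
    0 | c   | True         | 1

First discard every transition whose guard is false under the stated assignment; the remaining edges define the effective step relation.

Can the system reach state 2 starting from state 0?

Guard filter leaves 14 enabled edge(s).
depth 0: {0}
depth 1: {1}  now seen {0,1}
depth 2: {2}  now seen {0,1,2}
depth 3: {4}  now seen {0,1,2,4}
Reachable = {0,1,2,4}
trace reaching 2: c·d

Answer: REACHABLE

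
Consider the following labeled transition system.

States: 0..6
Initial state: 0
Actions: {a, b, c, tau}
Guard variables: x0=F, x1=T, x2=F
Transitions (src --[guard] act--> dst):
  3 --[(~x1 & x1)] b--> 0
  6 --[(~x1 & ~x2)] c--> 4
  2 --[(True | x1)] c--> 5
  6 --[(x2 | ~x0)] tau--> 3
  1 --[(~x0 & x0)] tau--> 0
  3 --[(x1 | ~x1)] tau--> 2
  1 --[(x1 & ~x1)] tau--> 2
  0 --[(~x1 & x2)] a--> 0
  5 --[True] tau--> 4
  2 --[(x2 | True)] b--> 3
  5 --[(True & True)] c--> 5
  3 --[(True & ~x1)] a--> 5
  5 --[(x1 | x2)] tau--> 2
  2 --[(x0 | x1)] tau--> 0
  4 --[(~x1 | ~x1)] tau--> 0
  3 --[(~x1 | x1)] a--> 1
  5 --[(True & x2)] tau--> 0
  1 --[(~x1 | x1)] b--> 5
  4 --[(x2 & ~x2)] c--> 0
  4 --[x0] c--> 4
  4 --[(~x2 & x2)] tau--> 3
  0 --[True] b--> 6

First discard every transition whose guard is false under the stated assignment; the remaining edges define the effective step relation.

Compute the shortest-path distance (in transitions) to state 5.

Breadth-first toward 5:
  depth 0: {0}
  depth 1: {6}
  depth 2: {3}
  depth 3: {1,2}
  depth 4: {5}
5 enters at depth 4; path b·tau·a·b

Answer: 4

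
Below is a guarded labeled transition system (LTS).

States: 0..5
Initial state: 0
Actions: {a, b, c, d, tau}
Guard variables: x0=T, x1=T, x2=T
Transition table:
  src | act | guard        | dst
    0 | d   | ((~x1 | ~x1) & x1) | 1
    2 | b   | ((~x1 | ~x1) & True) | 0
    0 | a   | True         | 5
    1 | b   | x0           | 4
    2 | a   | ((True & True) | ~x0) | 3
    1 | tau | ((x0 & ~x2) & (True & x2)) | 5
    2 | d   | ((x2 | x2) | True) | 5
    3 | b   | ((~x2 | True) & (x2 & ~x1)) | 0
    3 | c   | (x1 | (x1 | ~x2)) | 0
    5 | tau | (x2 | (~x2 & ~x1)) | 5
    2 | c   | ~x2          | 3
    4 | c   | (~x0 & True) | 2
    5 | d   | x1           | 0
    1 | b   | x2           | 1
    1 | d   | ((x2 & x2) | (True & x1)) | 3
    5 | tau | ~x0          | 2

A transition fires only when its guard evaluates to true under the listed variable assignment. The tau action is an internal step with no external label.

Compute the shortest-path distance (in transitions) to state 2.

Answer: UNREACHABLE

Trace:
BFS to 2:
  Layer 0: {0}
  Layer 1: {5}
2 never appears.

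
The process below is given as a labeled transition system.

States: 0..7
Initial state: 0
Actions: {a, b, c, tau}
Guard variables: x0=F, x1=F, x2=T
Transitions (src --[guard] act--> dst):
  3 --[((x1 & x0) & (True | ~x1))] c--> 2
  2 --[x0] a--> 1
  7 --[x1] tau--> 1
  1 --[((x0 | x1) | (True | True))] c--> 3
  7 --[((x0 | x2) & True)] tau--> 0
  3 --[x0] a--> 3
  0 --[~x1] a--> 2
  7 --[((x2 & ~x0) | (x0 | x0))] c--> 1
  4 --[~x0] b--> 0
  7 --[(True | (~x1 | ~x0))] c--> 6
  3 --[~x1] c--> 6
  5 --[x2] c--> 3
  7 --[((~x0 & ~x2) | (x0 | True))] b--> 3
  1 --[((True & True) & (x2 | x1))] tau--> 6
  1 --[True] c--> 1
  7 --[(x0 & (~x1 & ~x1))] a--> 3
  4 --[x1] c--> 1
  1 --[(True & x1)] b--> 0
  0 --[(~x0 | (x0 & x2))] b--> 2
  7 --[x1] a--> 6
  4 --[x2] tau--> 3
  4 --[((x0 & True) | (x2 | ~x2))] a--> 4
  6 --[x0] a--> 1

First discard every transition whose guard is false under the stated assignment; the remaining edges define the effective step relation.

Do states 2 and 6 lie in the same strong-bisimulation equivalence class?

Answer: BISIMILAR

Working:
Bisimulation quotient by refinement:
  round 0: {{0,1,2,3,4,5,6,7}}
  round 1: {{0},{1},{2,6},{3,5},{4},{7}}
  round 2: {{0},{1},{2,6},{3},{4},{5},{7}}
7 equivalence class(es) (converged in 3)
class of 2: {2,6}; class of 6: {2,6}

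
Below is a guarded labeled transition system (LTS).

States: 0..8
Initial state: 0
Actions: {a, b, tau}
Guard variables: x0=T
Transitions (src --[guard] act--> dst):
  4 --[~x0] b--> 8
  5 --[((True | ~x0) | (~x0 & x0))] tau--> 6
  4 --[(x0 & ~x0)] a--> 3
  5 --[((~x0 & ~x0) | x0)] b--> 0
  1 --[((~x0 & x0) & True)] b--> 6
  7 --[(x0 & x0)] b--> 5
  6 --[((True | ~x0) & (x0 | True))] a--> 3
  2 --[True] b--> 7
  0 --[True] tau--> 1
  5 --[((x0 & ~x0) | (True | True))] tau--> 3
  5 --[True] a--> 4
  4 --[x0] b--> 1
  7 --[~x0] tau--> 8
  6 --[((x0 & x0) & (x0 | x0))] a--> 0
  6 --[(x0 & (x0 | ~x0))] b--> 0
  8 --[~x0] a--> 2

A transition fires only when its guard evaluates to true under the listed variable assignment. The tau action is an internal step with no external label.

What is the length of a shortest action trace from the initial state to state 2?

Answer: UNREACHABLE

Trace:
Layered search for 2:
  Layer 0: {0}
  Layer 1: {1}
2 never appears.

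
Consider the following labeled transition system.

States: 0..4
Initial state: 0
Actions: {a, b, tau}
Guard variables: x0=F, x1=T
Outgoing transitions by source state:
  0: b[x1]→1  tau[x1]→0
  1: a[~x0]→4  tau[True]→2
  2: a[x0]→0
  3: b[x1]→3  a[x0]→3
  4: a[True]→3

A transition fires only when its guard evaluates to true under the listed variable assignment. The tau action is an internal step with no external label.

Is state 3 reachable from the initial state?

Answer: REACHABLE

Trace:
6 transition(s) survive guard evaluation.
Layer 0: {0}
Layer 1: {1}  cumulative {0,1}
Layer 2: {2,4}  cumulative {0,1,2,4}
Layer 3: {3}  cumulative {0,1,2,3,4}
Reachable = {0,1,2,3,4}
Path to 3: b·a·a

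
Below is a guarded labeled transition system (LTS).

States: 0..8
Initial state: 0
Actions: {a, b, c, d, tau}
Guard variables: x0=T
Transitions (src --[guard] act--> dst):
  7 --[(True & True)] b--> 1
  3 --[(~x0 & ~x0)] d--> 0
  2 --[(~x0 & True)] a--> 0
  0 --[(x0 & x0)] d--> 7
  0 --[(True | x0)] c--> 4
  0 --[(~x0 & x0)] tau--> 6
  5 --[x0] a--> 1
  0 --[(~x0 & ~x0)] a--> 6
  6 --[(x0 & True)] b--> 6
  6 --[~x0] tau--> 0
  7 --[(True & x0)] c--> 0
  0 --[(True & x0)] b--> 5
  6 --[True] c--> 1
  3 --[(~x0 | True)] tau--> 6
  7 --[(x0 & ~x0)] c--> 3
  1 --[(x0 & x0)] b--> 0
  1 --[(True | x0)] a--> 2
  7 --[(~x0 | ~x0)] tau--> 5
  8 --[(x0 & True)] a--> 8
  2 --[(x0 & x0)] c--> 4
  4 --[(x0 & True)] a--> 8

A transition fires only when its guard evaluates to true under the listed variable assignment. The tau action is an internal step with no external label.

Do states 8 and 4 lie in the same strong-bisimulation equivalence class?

Answer: BISIMILAR

Trace:
Bisimulation quotient by refinement:
  P[0] = {{0,1,2,3,4,5,6,7,8}}
  P[1] = {{0},{1},{2},{3},{4,5,8},{6,7}}
  P[2] = {{0},{1},{2},{3},{4,8},{5},{6},{7}}
Fixed point at round 3; 8 class(es).
8∈{4,8}, 4∈{4,8}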